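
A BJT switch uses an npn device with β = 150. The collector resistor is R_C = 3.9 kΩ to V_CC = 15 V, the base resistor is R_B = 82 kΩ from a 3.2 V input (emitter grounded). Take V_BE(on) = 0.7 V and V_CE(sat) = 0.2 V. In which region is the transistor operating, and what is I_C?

Assume active: I_B = (3.2 − 0.7)/82 = 0.0305 mA, giving I_C = β·I_B = 4.57 mA.
But then V_CE = 15 − 4.57×3.9 = -2.84 V < V_CE(sat) = 0.2 V — impossible in the active region.
So the transistor is saturated. With V_CE = 0.2 V, I_C = (V_CC − 0.2)/R_C = 14.8/3.9 = 3.79 mA.
Check: β·I_B = 4.57 mA > I_C = 3.79 mA, confirming saturation.

saturation; I_C ≈ 3.8 mA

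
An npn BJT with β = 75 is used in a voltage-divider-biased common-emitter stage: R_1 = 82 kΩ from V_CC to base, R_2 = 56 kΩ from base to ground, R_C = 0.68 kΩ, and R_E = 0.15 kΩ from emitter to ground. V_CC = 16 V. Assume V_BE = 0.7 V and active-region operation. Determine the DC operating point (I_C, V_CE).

I_C ≈ 9.7 mA, V_CE ≈ 7.9 V

Thevenize the base divider: V_Th = V_CC·R_2/(R_1+R_2) = 16×56/138 = 6.49 V, R_Th = R_1‖R_2 = 33.3 kΩ.
Base-emitter loop: V_Th = I_B·R_Th + V_BE + (β+1)I_B·R_E, so I_B = (6.49 − 0.7) / (33.3 + 76×0.15) = 0.13 mA.
I_C = β·I_B = 75×0.13 = 9.72 mA, and I_E = (β+1)I_B = 9.85 mA.
V_CE = V_CC − I_C·R_C − I_E·R_E = 16 − 9.72×0.68 − 9.85×0.15 = 7.91 V.
V_CE = 7.91 V > 0.2 V confirms active-region operation.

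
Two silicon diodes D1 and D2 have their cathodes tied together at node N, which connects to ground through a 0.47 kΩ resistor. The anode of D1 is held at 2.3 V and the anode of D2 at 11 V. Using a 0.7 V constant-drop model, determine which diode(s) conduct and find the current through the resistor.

Assume both conduct. Then node N would need to be at both 2.3−0.7 = 1.6 V and 11−0.7 = 10.3 V, which is impossible.
Assume only D2 conducts: V_N = 11 − 0.7 = 10.3 V, so I_R = 10.3/0.47 = 21.9 mA.
Check D1: its anode-to-cathode voltage is 2.3 − 10.3 = -8 V < 0.7 V, so it is off. The assumption is consistent.

Only D2 conducts; I_R ≈ 22 mA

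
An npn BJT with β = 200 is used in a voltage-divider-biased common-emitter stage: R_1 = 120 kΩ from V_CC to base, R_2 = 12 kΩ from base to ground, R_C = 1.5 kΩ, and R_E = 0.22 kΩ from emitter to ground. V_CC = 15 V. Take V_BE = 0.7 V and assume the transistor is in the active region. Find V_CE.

Thevenize the base divider: V_Th = V_CC·R_2/(R_1+R_2) = 15×12/132 = 1.36 V, R_Th = R_1‖R_2 = 10.9 kΩ.
Base-emitter loop: V_Th = I_B·R_Th + V_BE + (β+1)I_B·R_E, so I_B = (1.36 − 0.7) / (10.9 + 201×0.22) = 0.012 mA.
I_C = β·I_B = 200×0.012 = 2.41 mA, and I_E = (β+1)I_B = 2.42 mA.
V_CE = V_CC − I_C·R_C − I_E·R_E = 15 − 2.41×1.5 − 2.42×0.22 = 10.9 V.
V_CE = 10.9 V > 0.2 V confirms active-region operation.

V_CE ≈ 11 V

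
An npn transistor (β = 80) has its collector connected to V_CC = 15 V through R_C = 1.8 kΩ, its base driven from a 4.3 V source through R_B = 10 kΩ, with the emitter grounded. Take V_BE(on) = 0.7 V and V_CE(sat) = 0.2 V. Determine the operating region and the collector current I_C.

Assume active: I_B = (4.3 − 0.7)/10 = 0.36 mA, giving I_C = β·I_B = 28.8 mA.
But then V_CE = 15 − 28.8×1.8 = -36.8 V < V_CE(sat) = 0.2 V — impossible in the active region.
So the transistor is saturated. With V_CE = 0.2 V, I_C = (V_CC − 0.2)/R_C = 14.8/1.8 = 8.22 mA.
Check: β·I_B = 28.8 mA > I_C = 8.22 mA, confirming saturation.

saturation; I_C ≈ 8.2 mA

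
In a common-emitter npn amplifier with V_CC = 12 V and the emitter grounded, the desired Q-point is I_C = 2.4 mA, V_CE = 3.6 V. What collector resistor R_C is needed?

Collector loop: V_CC = I_C·R_C + V_CE.
R_C = (V_CC − V_CE)/I_C = (12 − 3.6)/2.4 = 3.5 kΩ.

R_C ≈ 3.5 kΩ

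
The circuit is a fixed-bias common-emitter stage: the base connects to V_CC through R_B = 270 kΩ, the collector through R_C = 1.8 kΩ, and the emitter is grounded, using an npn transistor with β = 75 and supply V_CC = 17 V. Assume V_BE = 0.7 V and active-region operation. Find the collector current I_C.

I_C ≈ 4.5 mA

Base loop: V_CC = I_B·R_B + V_BE, so I_B = (17 − 0.7)/270 kΩ = 0.0604 mA.
In the active region I_C = β·I_B = 75 × 0.0604 = 4.53 mA.
Collector loop: V_CE = V_CC − I_C·R_C = 17 − 4.53×1.8 = 8.85 V.
Since V_CE = 8.85 V > V_CE(sat) ≈ 0.2 V, the transistor is in the active region as assumed.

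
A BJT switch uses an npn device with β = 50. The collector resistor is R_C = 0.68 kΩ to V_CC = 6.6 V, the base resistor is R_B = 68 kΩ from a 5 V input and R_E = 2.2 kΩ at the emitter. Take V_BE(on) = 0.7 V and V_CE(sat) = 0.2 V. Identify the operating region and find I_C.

active; I_C ≈ 1.2 mA

Assume active. Base-emitter loop: I_B = (V_BB − V_BE)/(R_B + (β+1)R_E) = (5 − 0.7)/(68 + 51×2.2) = 0.0239 mA.
I_C = β·I_B = 50×0.0239 = 1.19 mA.
V_CE = V_CC − I_C·R_C − I_E·R_E = 6.6 − 1.19×0.68 − 1.22×2.2 = 3.11 V > V_CE(sat), so the active-region assumption holds.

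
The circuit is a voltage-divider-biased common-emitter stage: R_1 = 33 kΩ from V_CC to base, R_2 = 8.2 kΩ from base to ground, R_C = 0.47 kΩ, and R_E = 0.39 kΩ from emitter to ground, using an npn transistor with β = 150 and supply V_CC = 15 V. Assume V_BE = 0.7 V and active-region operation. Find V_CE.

Thevenize the base divider: V_Th = V_CC·R_2/(R_1+R_2) = 15×8.2/41.2 = 2.99 V, R_Th = R_1‖R_2 = 6.57 kΩ.
Base-emitter loop: V_Th = I_B·R_Th + V_BE + (β+1)I_B·R_E, so I_B = (2.99 − 0.7) / (6.57 + 151×0.39) = 0.0349 mA.
I_C = β·I_B = 150×0.0349 = 5.24 mA, and I_E = (β+1)I_B = 5.27 mA.
V_CE = V_CC − I_C·R_C − I_E·R_E = 15 − 5.24×0.47 − 5.27×0.39 = 10.5 V.
V_CE = 10.5 V > 0.2 V confirms active-region operation.

V_CE ≈ 10 V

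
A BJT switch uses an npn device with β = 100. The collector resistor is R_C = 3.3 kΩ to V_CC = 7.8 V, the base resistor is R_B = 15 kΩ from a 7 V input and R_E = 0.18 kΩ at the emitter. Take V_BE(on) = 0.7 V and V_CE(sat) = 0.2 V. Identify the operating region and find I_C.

Assume active: I_B = (7 − 0.7)/(15 + 101×0.18) = 0.19 mA, I_C = β·I_B = 19 mA.
Then V_CE = 7.8 − 19×3.3 − 19.2×0.18 = -58.3 V < 0.2 V — the active assumption fails.
Re-solve with V_CE = 0.2 V. KCL at the emitter: V_E/R_E = (V_BB−0.7−V_E)/R_B + (V_CC−0.2−V_E)/R_C, giving V_E = 0.46 V.
I_C = (V_CC − 0.2 − V_E)/R_C = (7.6 − 0.46)/3.3 = 2.16 mA.
Check: I_B = (6.3 − 0.46)/15 = 0.389 mA, and β·I_B = 38.9 mA > I_C, confirming saturation.

saturation; I_C ≈ 2.2 mA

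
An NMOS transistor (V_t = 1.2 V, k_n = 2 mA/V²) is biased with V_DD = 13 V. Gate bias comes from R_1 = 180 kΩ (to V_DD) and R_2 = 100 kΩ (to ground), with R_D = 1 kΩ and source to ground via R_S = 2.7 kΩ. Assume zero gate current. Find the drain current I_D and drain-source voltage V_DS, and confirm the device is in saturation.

I_D ≈ 0.92 mA, V_DS ≈ 9.6 V

V_G = V_DD·R_2/(R_1+R_2) = 13×100/280 = 4.64 V.
Assume saturation: I_D = (k_n/2)(V_GS − V_t)² with V_GS = V_G − I_D·R_S = 4.64 − 2.7·I_D.
Substituting gives 7.29·I_D² − 19.6·I_D + 11.9 = 0, with roots I_D = 0.92 or 1.77 mA.
The root I_D = 1.77 mA gives V_GS = -0.129 V ≤ V_t, so take I_D = 0.92 mA.
Then V_GS = 2.16 V and V_DS = V_DD − I_D(R_D+R_S) = 13 − 0.92×3.7 = 9.6 V.
Saturation requires V_DS ≥ V_GS − V_t = 0.959 V; 9.6 ≥ 0.959 ✓.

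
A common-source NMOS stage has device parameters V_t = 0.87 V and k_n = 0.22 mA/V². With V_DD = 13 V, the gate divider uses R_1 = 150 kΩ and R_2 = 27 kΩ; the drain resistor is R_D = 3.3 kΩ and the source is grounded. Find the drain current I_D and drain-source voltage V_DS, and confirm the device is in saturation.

I_D ≈ 0.14 mA, V_DS ≈ 13 V

V_G = V_DD·R_2/(R_1+R_2) = 13×27/177 = 1.98 V. With the source grounded, V_GS = V_G = 1.98 V.
Assume saturation: I_D = (k_n/2)(V_GS − V_t)² = (0.22/2)×(1.98 − 0.87)² = 0.11×1.11² = 0.136 mA.
V_DS = V_DD − I_D·R_D = 13 − 0.136×3.3 = 12.6 V.
Saturation requires V_DS ≥ V_GS − V_t = 1.11 V; 12.6 ≥ 1.11 ✓.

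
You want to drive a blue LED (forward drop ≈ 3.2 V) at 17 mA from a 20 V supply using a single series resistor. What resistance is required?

The resistor drops V_S − V_D = 20 − 3.2 = 16.8 V at 17 mA.
R = 16.8 V / 17 mA = 0.988 kΩ.

R ≈ 0.99 kΩ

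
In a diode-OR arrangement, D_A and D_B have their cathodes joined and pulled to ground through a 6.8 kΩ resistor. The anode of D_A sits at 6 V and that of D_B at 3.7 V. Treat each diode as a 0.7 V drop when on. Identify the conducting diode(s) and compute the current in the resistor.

Assume both conduct. Then node N would need to be at both 6−0.7 = 5.3 V and 3.7−0.7 = 3 V, which is impossible.
Assume only D_A conducts: V_N = 6 − 0.7 = 5.3 V, so I_R = 5.3/6.8 = 0.779 mA.
Check D_B: its anode-to-cathode voltage is 3.7 − 5.3 = -1.6 V < 0.7 V, so it is off. The assumption is consistent.

Only D_A conducts; I_R ≈ 0.78 mA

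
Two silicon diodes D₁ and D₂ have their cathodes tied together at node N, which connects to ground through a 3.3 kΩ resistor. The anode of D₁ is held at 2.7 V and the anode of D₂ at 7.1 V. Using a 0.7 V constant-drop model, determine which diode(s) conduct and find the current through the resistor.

Only D₂ conducts; I_R ≈ 1.9 mA

Assume both conduct. Then node N would need to be at both 2.7−0.7 = 2 V and 7.1−0.7 = 6.4 V, which is impossible.
Assume only D₂ conducts: V_N = 7.1 − 0.7 = 6.4 V, so I_R = 6.4/3.3 = 1.94 mA.
Check D₁: its anode-to-cathode voltage is 2.7 − 6.4 = -3.7 V < 0.7 V, so it is off. The assumption is consistent.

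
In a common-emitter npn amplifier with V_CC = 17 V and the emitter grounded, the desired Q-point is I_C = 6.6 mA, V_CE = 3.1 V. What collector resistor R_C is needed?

Collector loop: V_CC = I_C·R_C + V_CE.
R_C = (V_CC − V_CE)/I_C = (17 − 3.1)/6.6 = 2.11 kΩ.

R_C ≈ 2.1 kΩ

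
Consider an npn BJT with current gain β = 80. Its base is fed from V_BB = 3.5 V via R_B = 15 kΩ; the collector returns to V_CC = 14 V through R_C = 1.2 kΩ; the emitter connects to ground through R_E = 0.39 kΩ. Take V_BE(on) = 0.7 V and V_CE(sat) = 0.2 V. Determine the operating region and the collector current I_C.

Assume active. Base-emitter loop: I_B = (V_BB − V_BE)/(R_B + (β+1)R_E) = (3.5 − 0.7)/(15 + 81×0.39) = 0.0601 mA.
I_C = β·I_B = 80×0.0601 = 4.81 mA.
V_CE = V_CC − I_C·R_C − I_E·R_E = 14 − 4.81×1.2 − 4.87×0.39 = 6.33 V > V_CE(sat), so the active-region assumption holds.

active; I_C ≈ 4.8 mA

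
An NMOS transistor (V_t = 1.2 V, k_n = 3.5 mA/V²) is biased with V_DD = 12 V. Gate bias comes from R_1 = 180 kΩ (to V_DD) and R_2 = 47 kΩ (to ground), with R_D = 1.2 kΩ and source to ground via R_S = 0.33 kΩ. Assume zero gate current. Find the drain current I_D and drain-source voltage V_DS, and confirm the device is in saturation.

V_G = V_DD·R_2/(R_1+R_2) = 12×47/227 = 2.48 V.
Assume saturation: I_D = (k_n/2)(V_GS − V_t)² with V_GS = V_G − I_D·R_S = 2.48 − 0.33·I_D.
Substituting gives 0.191·I_D² − 2.48·I_D + 2.89 = 0, with roots I_D = 1.29 or 11.7 mA.
The root I_D = 11.7 mA gives V_GS = -1.39 V ≤ V_t, so take I_D = 1.29 mA.
Then V_GS = 2.06 V and V_DS = V_DD − I_D(R_D+R_S) = 12 − 1.29×1.53 = 10 V.
Saturation requires V_DS ≥ V_GS − V_t = 0.859 V; 10 ≥ 0.859 ✓.

I_D ≈ 1.3 mA, V_DS ≈ 10 V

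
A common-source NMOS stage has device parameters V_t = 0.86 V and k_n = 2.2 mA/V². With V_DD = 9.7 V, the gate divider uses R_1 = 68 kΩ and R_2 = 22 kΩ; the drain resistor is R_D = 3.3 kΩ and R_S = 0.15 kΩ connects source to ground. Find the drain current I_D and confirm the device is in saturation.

V_G = V_DD·R_2/(R_1+R_2) = 9.7×22/90 = 2.37 V.
Assume saturation: I_D = (k_n/2)(V_GS − V_t)² with V_GS = V_G − I_D·R_S = 2.37 − 0.15·I_D.
Substituting gives 0.0248·I_D² − 1.5·I_D + 2.51 = 0, with roots I_D = 1.73 or 58.8 mA.
The root I_D = 58.8 mA gives V_GS = -6.45 V ≤ V_t, so take I_D = 1.73 mA.
Then V_GS = 2.11 V and V_DS = V_DD − I_D(R_D+R_S) = 9.7 − 1.73×3.45 = 3.75 V.
Saturation requires V_DS ≥ V_GS − V_t = 1.25 V; 3.75 ≥ 1.25 ✓.

I_D ≈ 1.7 mA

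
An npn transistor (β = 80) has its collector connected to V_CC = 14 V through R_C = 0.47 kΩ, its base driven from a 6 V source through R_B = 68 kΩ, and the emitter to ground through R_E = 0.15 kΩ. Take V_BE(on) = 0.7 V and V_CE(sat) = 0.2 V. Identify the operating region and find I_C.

Assume active. Base-emitter loop: I_B = (V_BB − V_BE)/(R_B + (β+1)R_E) = (6 − 0.7)/(68 + 81×0.15) = 0.0661 mA.
I_C = β·I_B = 80×0.0661 = 5.29 mA.
V_CE = V_CC − I_C·R_C − I_E·R_E = 14 − 5.29×0.47 − 5.36×0.15 = 10.7 V > V_CE(sat), so the active-region assumption holds.

active; I_C ≈ 5.3 mA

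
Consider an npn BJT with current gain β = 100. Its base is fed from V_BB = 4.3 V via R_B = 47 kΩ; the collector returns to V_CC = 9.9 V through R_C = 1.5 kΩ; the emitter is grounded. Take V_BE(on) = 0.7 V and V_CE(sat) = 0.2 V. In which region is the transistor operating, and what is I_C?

Assume active: I_B = (4.3 − 0.7)/47 = 0.0766 mA, giving I_C = β·I_B = 7.66 mA.
But then V_CE = 9.9 − 7.66×1.5 = -1.59 V < V_CE(sat) = 0.2 V — impossible in the active region.
So the transistor is saturated. With V_CE = 0.2 V, I_C = (V_CC − 0.2)/R_C = 9.7/1.5 = 6.47 mA.
Check: β·I_B = 7.66 mA > I_C = 6.47 mA, confirming saturation.

saturation; I_C ≈ 6.5 mA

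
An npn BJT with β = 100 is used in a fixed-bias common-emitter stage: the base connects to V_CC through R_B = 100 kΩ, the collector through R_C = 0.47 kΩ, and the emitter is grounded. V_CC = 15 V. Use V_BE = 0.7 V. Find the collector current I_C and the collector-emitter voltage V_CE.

I_C ≈ 14 mA, V_CE ≈ 8.3 V

Base loop: V_CC = I_B·R_B + V_BE, so I_B = (15 − 0.7)/100 kΩ = 0.143 mA.
In the active region I_C = β·I_B = 100 × 0.143 = 14.3 mA.
Collector loop: V_CE = V_CC − I_C·R_C = 15 − 14.3×0.47 = 8.28 V.
Since V_CE = 8.28 V > V_CE(sat) ≈ 0.2 V, the transistor is in the active region as assumed.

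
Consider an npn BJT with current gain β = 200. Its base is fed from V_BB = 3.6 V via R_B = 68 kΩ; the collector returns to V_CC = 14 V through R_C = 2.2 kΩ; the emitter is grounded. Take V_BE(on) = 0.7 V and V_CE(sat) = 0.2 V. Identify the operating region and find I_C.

Assume active: I_B = (3.6 − 0.7)/68 = 0.0426 mA, giving I_C = β·I_B = 8.53 mA.
But then V_CE = 14 − 8.53×2.2 = -4.76 V < V_CE(sat) = 0.2 V — impossible in the active region.
So the transistor is saturated. With V_CE = 0.2 V, I_C = (V_CC − 0.2)/R_C = 13.8/2.2 = 6.27 mA.
Check: β·I_B = 8.53 mA > I_C = 6.27 mA, confirming saturation.

saturation; I_C ≈ 6.3 mA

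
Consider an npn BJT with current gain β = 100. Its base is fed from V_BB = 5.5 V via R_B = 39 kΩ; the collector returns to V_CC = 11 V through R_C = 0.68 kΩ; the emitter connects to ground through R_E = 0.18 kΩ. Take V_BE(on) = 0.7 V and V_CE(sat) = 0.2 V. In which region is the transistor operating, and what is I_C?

Assume active. Base-emitter loop: I_B = (V_BB − V_BE)/(R_B + (β+1)R_E) = (5.5 − 0.7)/(39 + 101×0.18) = 0.0839 mA.
I_C = β·I_B = 100×0.0839 = 8.39 mA.
V_CE = V_CC − I_C·R_C − I_E·R_E = 11 − 8.39×0.68 − 8.48×0.18 = 3.77 V > V_CE(sat), so the active-region assumption holds.

active; I_C ≈ 8.4 mA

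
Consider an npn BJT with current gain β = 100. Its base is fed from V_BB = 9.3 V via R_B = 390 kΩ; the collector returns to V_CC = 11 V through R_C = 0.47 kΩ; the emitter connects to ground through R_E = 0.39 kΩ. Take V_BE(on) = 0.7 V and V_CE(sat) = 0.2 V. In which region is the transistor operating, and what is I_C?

active; I_C ≈ 2 mA

Assume active. Base-emitter loop: I_B = (V_BB − V_BE)/(R_B + (β+1)R_E) = (9.3 − 0.7)/(390 + 101×0.39) = 0.02 mA.
I_C = β·I_B = 100×0.02 = 2 mA.
V_CE = V_CC − I_C·R_C − I_E·R_E = 11 − 2×0.47 − 2.02×0.39 = 9.27 V > V_CE(sat), so the active-region assumption holds.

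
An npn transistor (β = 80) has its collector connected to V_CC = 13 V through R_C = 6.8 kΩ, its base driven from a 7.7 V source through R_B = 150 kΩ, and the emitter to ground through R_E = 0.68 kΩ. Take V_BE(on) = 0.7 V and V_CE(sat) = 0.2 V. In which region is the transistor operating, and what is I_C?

Assume active: I_B = (7.7 − 0.7)/(150 + 81×0.68) = 0.0341 mA, I_C = β·I_B = 2.73 mA.
Then V_CE = 13 − 2.73×6.8 − 2.76×0.68 = -7.45 V < 0.2 V — the active assumption fails.
Re-solve with V_CE = 0.2 V. KCL at the emitter: V_E/R_E = (V_BB−0.7−V_E)/R_B + (V_CC−0.2−V_E)/R_C, giving V_E = 1.19 V.
I_C = (V_CC − 0.2 − V_E)/R_C = (12.8 − 1.19)/6.8 = 1.71 mA.
Check: I_B = (7 − 1.19)/150 = 0.0387 mA, and β·I_B = 3.1 mA > I_C, confirming saturation.

saturation; I_C ≈ 1.7 mA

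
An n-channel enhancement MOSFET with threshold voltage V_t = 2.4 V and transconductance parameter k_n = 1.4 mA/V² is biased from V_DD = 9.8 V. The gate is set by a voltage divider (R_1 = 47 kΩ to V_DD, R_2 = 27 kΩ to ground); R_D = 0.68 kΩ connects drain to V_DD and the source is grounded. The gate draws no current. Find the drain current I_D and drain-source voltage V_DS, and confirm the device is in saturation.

V_G = V_DD·R_2/(R_1+R_2) = 9.8×27/74 = 3.58 V. With the source grounded, V_GS = V_G = 3.58 V.
Assume saturation: I_D = (k_n/2)(V_GS − V_t)² = (1.4/2)×(3.58 − 2.4)² = 0.7×1.18² = 0.968 mA.
V_DS = V_DD − I_D·R_D = 9.8 − 0.968×0.68 = 9.14 V.
Saturation requires V_DS ≥ V_GS − V_t = 1.18 V; 9.14 ≥ 1.18 ✓.

I_D ≈ 0.97 mA, V_DS ≈ 9.1 V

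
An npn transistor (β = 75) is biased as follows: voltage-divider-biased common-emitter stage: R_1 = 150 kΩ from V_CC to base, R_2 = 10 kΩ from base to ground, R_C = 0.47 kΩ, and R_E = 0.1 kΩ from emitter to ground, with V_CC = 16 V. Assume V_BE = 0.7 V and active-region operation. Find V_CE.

Thevenize the base divider: V_Th = V_CC·R_2/(R_1+R_2) = 16×10/160 = 1 V, R_Th = R_1‖R_2 = 9.38 kΩ.
Base-emitter loop: V_Th = I_B·R_Th + V_BE + (β+1)I_B·R_E, so I_B = (1 − 0.7) / (9.38 + 76×0.1) = 0.0177 mA.
I_C = β·I_B = 75×0.0177 = 1.33 mA, and I_E = (β+1)I_B = 1.34 mA.
V_CE = V_CC − I_C·R_C − I_E·R_E = 16 − 1.33×0.47 − 1.34×0.1 = 15.2 V.
V_CE = 15.2 V > 0.2 V confirms active-region operation.

V_CE ≈ 15 V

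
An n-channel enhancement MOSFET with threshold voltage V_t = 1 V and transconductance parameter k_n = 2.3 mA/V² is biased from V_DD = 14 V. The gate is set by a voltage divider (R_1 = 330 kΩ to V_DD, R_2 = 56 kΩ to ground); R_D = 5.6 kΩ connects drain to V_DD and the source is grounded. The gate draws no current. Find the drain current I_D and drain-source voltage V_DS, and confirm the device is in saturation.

V_G = V_DD·R_2/(R_1+R_2) = 14×56/386 = 2.03 V. With the source grounded, V_GS = V_G = 2.03 V.
Assume saturation: I_D = (k_n/2)(V_GS − V_t)² = (2.3/2)×(2.03 − 1)² = 1.15×1.03² = 1.22 mA.
V_DS = V_DD − I_D·R_D = 14 − 1.22×5.6 = 7.15 V.
Saturation requires V_DS ≥ V_GS − V_t = 1.03 V; 7.15 ≥ 1.03 ✓.

I_D ≈ 1.2 mA, V_DS ≈ 7.2 V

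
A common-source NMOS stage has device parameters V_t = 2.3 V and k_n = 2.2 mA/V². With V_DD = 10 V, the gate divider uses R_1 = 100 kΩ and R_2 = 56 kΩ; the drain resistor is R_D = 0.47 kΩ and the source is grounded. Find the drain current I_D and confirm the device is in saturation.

V_G = V_DD·R_2/(R_1+R_2) = 10×56/156 = 3.59 V. With the source grounded, V_GS = V_G = 3.59 V.
Assume saturation: I_D = (k_n/2)(V_GS − V_t)² = (2.2/2)×(3.59 − 2.3)² = 1.1×1.29² = 1.83 mA.
V_DS = V_DD − I_D·R_D = 10 − 1.83×0.47 = 9.14 V.
Saturation requires V_DS ≥ V_GS − V_t = 1.29 V; 9.14 ≥ 1.29 ✓.

I_D ≈ 1.8 mA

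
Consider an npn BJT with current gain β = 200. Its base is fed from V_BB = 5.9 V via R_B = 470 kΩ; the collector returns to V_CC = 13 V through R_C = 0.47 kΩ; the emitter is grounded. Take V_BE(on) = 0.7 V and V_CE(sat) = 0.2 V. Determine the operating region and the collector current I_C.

active; I_C ≈ 2.2 mA

Assume active. Base-emitter loop: I_B = (V_BB − V_BE)/R_B = (5.9 − 0.7)/470 = 0.0111 mA.
I_C = β·I_B = 200×0.0111 = 2.21 mA.
V_CE = V_CC − I_C·R_C = 13 − 2.21×0.47 = 12 V > V_CE(sat), so the active-region assumption holds.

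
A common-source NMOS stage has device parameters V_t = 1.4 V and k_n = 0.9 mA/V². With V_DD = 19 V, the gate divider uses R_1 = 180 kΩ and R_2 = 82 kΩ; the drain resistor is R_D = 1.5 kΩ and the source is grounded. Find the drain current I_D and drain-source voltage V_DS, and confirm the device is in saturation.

V_G = V_DD·R_2/(R_1+R_2) = 19×82/262 = 5.95 V. With the source grounded, V_GS = V_G = 5.95 V.
Assume saturation: I_D = (k_n/2)(V_GS − V_t)² = (0.9/2)×(5.95 − 1.4)² = 0.45×4.55² = 9.3 mA.
V_DS = V_DD − I_D·R_D = 19 − 9.3×1.5 = 5.05 V.
Saturation requires V_DS ≥ V_GS − V_t = 4.55 V; 5.05 ≥ 4.55 ✓.

I_D ≈ 9.3 mA, V_DS ≈ 5 V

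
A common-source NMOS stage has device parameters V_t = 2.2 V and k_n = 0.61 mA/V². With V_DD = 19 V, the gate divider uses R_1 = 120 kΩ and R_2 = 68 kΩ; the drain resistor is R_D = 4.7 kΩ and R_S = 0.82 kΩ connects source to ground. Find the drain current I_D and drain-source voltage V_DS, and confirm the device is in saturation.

I_D ≈ 2.3 mA, V_DS ≈ 6.1 V

V_G = V_DD·R_2/(R_1+R_2) = 19×68/188 = 6.87 V.
Assume saturation: I_D = (k_n/2)(V_GS − V_t)² with V_GS = V_G − I_D·R_S = 6.87 − 0.82·I_D.
Substituting gives 0.205·I_D² − 3.34·I_D + 6.66 = 0, with roots I_D = 2.33 or 13.9 mA.
The root I_D = 13.9 mA gives V_GS = -4.56 V ≤ V_t, so take I_D = 2.33 mA.
Then V_GS = 4.96 V and V_DS = V_DD − I_D(R_D+R_S) = 19 − 2.33×5.52 = 6.15 V.
Saturation requires V_DS ≥ V_GS − V_t = 2.76 V; 6.15 ≥ 2.76 ✓.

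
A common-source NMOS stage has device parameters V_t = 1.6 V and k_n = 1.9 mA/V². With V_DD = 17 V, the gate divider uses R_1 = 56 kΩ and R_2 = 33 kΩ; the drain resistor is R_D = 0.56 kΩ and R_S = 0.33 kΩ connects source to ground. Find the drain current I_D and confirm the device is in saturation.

I_D ≈ 6.4 mA

V_G = V_DD·R_2/(R_1+R_2) = 17×33/89 = 6.3 V.
Assume saturation: I_D = (k_n/2)(V_GS − V_t)² with V_GS = V_G − I_D·R_S = 6.3 − 0.33·I_D.
Substituting gives 0.103·I_D² − 3.95·I_D + 21 = 0, with roots I_D = 6.39 or 31.8 mA.
The root I_D = 31.8 mA gives V_GS = -4.18 V ≤ V_t, so take I_D = 6.39 mA.
Then V_GS = 4.19 V and V_DS = V_DD − I_D(R_D+R_S) = 17 − 6.39×0.89 = 11.3 V.
Saturation requires V_DS ≥ V_GS − V_t = 2.59 V; 11.3 ≥ 2.59 ✓.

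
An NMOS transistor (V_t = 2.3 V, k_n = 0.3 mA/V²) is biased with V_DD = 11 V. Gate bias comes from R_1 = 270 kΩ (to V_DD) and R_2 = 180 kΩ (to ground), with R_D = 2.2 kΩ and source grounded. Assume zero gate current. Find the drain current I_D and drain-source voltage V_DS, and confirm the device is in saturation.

V_G = V_DD·R_2/(R_1+R_2) = 11×180/450 = 4.4 V. With the source grounded, V_GS = V_G = 4.4 V.
Assume saturation: I_D = (k_n/2)(V_GS − V_t)² = (0.3/2)×(4.4 − 2.3)² = 0.15×2.1² = 0.662 mA.
V_DS = V_DD − I_D·R_D = 11 − 0.662×2.2 = 9.54 V.
Saturation requires V_DS ≥ V_GS − V_t = 2.1 V; 9.54 ≥ 2.1 ✓.

I_D ≈ 0.66 mA, V_DS ≈ 9.5 V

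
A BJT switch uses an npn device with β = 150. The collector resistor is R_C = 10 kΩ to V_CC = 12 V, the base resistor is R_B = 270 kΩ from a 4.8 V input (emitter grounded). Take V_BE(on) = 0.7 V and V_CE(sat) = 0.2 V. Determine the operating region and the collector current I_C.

saturation; I_C ≈ 1.2 mA

Assume active: I_B = (4.8 − 0.7)/270 = 0.0152 mA, giving I_C = β·I_B = 2.28 mA.
But then V_CE = 12 − 2.28×10 = -10.8 V < V_CE(sat) = 0.2 V — impossible in the active region.
So the transistor is saturated. With V_CE = 0.2 V, I_C = (V_CC − 0.2)/R_C = 11.8/10 = 1.18 mA.
Check: β·I_B = 2.28 mA > I_C = 1.18 mA, confirming saturation.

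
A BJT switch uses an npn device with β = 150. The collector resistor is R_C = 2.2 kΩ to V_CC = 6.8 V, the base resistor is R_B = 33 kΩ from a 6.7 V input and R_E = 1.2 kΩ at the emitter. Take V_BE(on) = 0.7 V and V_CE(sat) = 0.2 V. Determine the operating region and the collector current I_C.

saturation; I_C ≈ 1.9 mA

Assume active: I_B = (6.7 − 0.7)/(33 + 151×1.2) = 0.028 mA, I_C = β·I_B = 4.2 mA.
Then V_CE = 6.8 − 4.2×2.2 − 4.23×1.2 = -7.52 V < 0.2 V — the active assumption fails.
Re-solve with V_CE = 0.2 V. KCL at the emitter: V_E/R_E = (V_BB−0.7−V_E)/R_B + (V_CC−0.2−V_E)/R_C, giving V_E = 2.41 V.
I_C = (V_CC − 0.2 − V_E)/R_C = (6.6 − 2.41)/2.2 = 1.9 mA.
Check: I_B = (6 − 2.41)/33 = 0.109 mA, and β·I_B = 16.3 mA > I_C, confirming saturation.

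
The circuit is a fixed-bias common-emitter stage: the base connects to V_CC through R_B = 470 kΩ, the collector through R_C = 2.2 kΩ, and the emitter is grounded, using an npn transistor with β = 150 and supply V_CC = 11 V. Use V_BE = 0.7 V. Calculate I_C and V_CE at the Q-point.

I_C ≈ 3.3 mA, V_CE ≈ 3.8 V

Base loop: V_CC = I_B·R_B + V_BE, so I_B = (11 − 0.7)/470 kΩ = 0.0219 mA.
In the active region I_C = β·I_B = 150 × 0.0219 = 3.29 mA.
Collector loop: V_CE = V_CC − I_C·R_C = 11 − 3.29×2.2 = 3.77 V.
Since V_CE = 3.77 V > V_CE(sat) ≈ 0.2 V, the transistor is in the active region as assumed.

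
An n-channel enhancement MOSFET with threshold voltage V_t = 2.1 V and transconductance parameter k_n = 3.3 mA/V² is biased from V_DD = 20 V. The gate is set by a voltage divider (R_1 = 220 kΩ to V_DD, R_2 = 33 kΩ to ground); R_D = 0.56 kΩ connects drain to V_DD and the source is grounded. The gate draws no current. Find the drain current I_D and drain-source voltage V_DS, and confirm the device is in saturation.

V_G = V_DD·R_2/(R_1+R_2) = 20×33/253 = 2.61 V. With the source grounded, V_GS = V_G = 2.61 V.
Assume saturation: I_D = (k_n/2)(V_GS − V_t)² = (3.3/2)×(2.61 − 2.1)² = 1.65×0.509² = 0.427 mA.
V_DS = V_DD − I_D·R_D = 20 − 0.427×0.56 = 19.8 V.
Saturation requires V_DS ≥ V_GS − V_t = 0.509 V; 19.8 ≥ 0.509 ✓.

I_D ≈ 0.43 mA, V_DS ≈ 20 V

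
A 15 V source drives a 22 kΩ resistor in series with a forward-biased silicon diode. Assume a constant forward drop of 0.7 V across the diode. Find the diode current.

KVL around the loop: 15 = V_D + I·R = 0.7 + I × 22 kΩ.
So I = (15 − 0.7) / 22 kΩ = 14.3 / 22 = 0.65 mA.

I ≈ 0.65 mA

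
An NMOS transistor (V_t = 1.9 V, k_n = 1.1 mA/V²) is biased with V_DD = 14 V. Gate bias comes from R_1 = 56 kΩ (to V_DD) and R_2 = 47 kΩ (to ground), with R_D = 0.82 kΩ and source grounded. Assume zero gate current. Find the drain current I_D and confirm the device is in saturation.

V_G = V_DD·R_2/(R_1+R_2) = 14×47/103 = 6.39 V. With the source grounded, V_GS = V_G = 6.39 V.
Assume saturation: I_D = (k_n/2)(V_GS − V_t)² = (1.1/2)×(6.39 − 1.9)² = 0.55×4.49² = 11.1 mA.
V_DS = V_DD − I_D·R_D = 14 − 11.1×0.82 = 4.91 V.
Saturation requires V_DS ≥ V_GS − V_t = 4.49 V; 4.91 ≥ 4.49 ✓.

I_D ≈ 11 mA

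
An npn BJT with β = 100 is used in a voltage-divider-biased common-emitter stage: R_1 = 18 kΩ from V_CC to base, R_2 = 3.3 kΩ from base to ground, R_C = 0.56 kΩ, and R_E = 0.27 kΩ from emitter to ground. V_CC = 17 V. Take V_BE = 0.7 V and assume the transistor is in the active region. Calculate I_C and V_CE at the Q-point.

Thevenize the base divider: V_Th = V_CC·R_2/(R_1+R_2) = 17×3.3/21.3 = 2.63 V, R_Th = R_1‖R_2 = 2.79 kΩ.
Base-emitter loop: V_Th = I_B·R_Th + V_BE + (β+1)I_B·R_E, so I_B = (2.63 − 0.7) / (2.79 + 101×0.27) = 0.0643 mA.
I_C = β·I_B = 100×0.0643 = 6.43 mA, and I_E = (β+1)I_B = 6.5 mA.
V_CE = V_CC − I_C·R_C − I_E·R_E = 17 − 6.43×0.56 − 6.5×0.27 = 11.6 V.
V_CE = 11.6 V > 0.2 V confirms active-region operation.

I_C ≈ 6.4 mA, V_CE ≈ 12 V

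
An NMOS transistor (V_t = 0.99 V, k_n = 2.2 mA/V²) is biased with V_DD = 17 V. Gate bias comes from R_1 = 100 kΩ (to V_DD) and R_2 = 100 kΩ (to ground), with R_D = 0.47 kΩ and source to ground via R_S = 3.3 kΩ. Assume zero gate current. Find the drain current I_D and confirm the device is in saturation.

I_D ≈ 1.9 mA

V_G = V_DD·R_2/(R_1+R_2) = 17×100/200 = 8.5 V.
Assume saturation: I_D = (k_n/2)(V_GS − V_t)² with V_GS = V_G − I_D·R_S = 8.5 − 3.3·I_D.
Substituting gives 12·I_D² − 55.5·I_D + 62 = 0, with roots I_D = 1.88 or 2.76 mA.
The root I_D = 2.76 mA gives V_GS = -0.593 V ≤ V_t, so take I_D = 1.88 mA.
Then V_GS = 2.3 V and V_DS = V_DD − I_D(R_D+R_S) = 17 − 1.88×3.77 = 9.91 V.
Saturation requires V_DS ≥ V_GS − V_t = 1.31 V; 9.91 ≥ 1.31 ✓.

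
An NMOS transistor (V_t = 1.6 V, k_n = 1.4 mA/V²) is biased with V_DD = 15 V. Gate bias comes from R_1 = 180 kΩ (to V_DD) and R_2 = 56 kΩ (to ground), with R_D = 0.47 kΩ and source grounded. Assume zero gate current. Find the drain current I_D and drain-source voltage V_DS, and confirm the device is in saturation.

V_G = V_DD·R_2/(R_1+R_2) = 15×56/236 = 3.56 V. With the source grounded, V_GS = V_G = 3.56 V.
Assume saturation: I_D = (k_n/2)(V_GS − V_t)² = (1.4/2)×(3.56 − 1.6)² = 0.7×1.96² = 2.69 mA.
V_DS = V_DD − I_D·R_D = 15 − 2.69×0.47 = 13.7 V.
Saturation requires V_DS ≥ V_GS − V_t = 1.96 V; 13.7 ≥ 1.96 ✓.

I_D ≈ 2.7 mA, V_DS ≈ 14 V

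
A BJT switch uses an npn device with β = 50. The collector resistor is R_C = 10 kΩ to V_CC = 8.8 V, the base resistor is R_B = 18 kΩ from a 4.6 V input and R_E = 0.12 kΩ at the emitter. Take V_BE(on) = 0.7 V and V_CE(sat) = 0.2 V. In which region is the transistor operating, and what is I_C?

Assume active: I_B = (4.6 − 0.7)/(18 + 51×0.12) = 0.162 mA, I_C = β·I_B = 8.08 mA.
Then V_CE = 8.8 − 8.08×10 − 8.25×0.12 = -73 V < 0.2 V — the active assumption fails.
Re-solve with V_CE = 0.2 V. KCL at the emitter: V_E/R_E = (V_BB−0.7−V_E)/R_B + (V_CC−0.2−V_E)/R_C, giving V_E = 0.127 V.
I_C = (V_CC − 0.2 − V_E)/R_C = (8.6 − 0.127)/10 = 0.847 mA.
Check: I_B = (3.9 − 0.127)/18 = 0.21 mA, and β·I_B = 10.5 mA > I_C, confirming saturation.

saturation; I_C ≈ 0.85 mA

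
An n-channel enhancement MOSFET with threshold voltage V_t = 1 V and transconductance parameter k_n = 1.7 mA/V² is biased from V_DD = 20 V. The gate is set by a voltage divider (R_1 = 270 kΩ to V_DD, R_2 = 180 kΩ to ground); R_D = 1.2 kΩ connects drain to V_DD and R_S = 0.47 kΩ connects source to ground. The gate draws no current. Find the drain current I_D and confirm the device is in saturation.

I_D ≈ 8.3 mA

V_G = V_DD·R_2/(R_1+R_2) = 20×180/450 = 8 V.
Assume saturation: I_D = (k_n/2)(V_GS − V_t)² with V_GS = V_G − I_D·R_S = 8 − 0.47·I_D.
Substituting gives 0.188·I_D² − 6.59·I_D + 41.6 = 0, with roots I_D = 8.26 or 26.9 mA.
The root I_D = 26.9 mA gives V_GS = -4.62 V ≤ V_t, so take I_D = 8.26 mA.
Then V_GS = 4.12 V and V_DS = V_DD − I_D(R_D+R_S) = 20 − 8.26×1.67 = 6.2 V.
Saturation requires V_DS ≥ V_GS − V_t = 3.12 V; 6.2 ≥ 3.12 ✓.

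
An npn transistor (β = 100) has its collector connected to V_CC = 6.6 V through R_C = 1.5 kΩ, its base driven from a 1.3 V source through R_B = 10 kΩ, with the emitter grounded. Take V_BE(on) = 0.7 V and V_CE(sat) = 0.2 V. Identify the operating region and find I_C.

Assume active: I_B = (1.3 − 0.7)/10 = 0.06 mA, giving I_C = β·I_B = 6 mA.
But then V_CE = 6.6 − 6×1.5 = -2.4 V < V_CE(sat) = 0.2 V — impossible in the active region.
So the transistor is saturated. With V_CE = 0.2 V, I_C = (V_CC − 0.2)/R_C = 6.4/1.5 = 4.27 mA.
Check: β·I_B = 6 mA > I_C = 4.27 mA, confirming saturation.

saturation; I_C ≈ 4.3 mA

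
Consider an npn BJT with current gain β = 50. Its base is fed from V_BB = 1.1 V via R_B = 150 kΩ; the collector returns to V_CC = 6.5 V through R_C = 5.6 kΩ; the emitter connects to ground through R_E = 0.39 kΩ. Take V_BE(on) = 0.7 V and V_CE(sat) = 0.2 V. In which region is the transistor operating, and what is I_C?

active; I_C ≈ 0.12 mA

Assume active. Base-emitter loop: I_B = (V_BB − V_BE)/(R_B + (β+1)R_E) = (1.1 − 0.7)/(150 + 51×0.39) = 0.00235 mA.
I_C = β·I_B = 50×0.00235 = 0.118 mA.
V_CE = V_CC − I_C·R_C − I_E·R_E = 6.5 − 0.118×5.6 − 0.12×0.39 = 5.79 V > V_CE(sat), so the active-region assumption holds.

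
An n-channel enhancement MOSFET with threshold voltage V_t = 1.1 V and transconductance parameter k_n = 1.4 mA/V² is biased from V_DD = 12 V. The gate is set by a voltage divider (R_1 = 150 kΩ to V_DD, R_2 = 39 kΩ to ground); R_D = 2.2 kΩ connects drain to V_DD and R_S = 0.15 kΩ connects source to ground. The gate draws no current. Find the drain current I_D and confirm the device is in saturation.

V_G = V_DD·R_2/(R_1+R_2) = 12×39/189 = 2.48 V.
Assume saturation: I_D = (k_n/2)(V_GS − V_t)² with V_GS = V_G − I_D·R_S = 2.48 − 0.15·I_D.
Substituting gives 0.0158·I_D² − 1.29·I_D + 1.33 = 0, with roots I_D = 1.04 or 80.8 mA.
The root I_D = 80.8 mA gives V_GS = -9.64 V ≤ V_t, so take I_D = 1.04 mA.
Then V_GS = 2.32 V and V_DS = V_DD − I_D(R_D+R_S) = 12 − 1.04×2.35 = 9.55 V.
Saturation requires V_DS ≥ V_GS − V_t = 1.22 V; 9.55 ≥ 1.22 ✓.

I_D ≈ 1 mA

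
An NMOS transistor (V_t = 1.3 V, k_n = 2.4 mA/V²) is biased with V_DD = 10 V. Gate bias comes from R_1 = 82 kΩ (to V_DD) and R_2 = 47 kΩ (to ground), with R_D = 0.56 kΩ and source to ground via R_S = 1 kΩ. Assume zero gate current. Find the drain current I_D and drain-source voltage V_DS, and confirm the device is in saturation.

V_G = V_DD·R_2/(R_1+R_2) = 10×47/129 = 3.64 V.
Assume saturation: I_D = (k_n/2)(V_GS − V_t)² with V_GS = V_G − I_D·R_S = 3.64 − 1·I_D.
Substituting gives 1.2·I_D² − 6.62·I_D + 6.59 = 0, with roots I_D = 1.3 or 4.22 mA.
The root I_D = 4.22 mA gives V_GS = -0.575 V ≤ V_t, so take I_D = 1.3 mA.
Then V_GS = 2.34 V and V_DS = V_DD − I_D(R_D+R_S) = 10 − 1.3×1.56 = 7.97 V.
Saturation requires V_DS ≥ V_GS − V_t = 1.04 V; 7.97 ≥ 1.04 ✓.

I_D ≈ 1.3 mA, V_DS ≈ 8 V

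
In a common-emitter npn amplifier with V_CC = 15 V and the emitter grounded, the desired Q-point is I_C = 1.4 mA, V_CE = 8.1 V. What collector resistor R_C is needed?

Collector loop: V_CC = I_C·R_C + V_CE.
R_C = (V_CC − V_CE)/I_C = (15 − 8.1)/1.4 = 4.93 kΩ.

R_C ≈ 4.9 kΩ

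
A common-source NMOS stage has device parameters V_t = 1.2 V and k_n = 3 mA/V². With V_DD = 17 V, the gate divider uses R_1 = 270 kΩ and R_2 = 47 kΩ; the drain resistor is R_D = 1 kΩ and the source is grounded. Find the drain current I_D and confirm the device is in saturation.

V_G = V_DD·R_2/(R_1+R_2) = 17×47/317 = 2.52 V. With the source grounded, V_GS = V_G = 2.52 V.
Assume saturation: I_D = (k_n/2)(V_GS − V_t)² = (3/2)×(2.52 − 1.2)² = 1.5×1.32² = 2.62 mA.
V_DS = V_DD − I_D·R_D = 17 − 2.62×1 = 14.4 V.
Saturation requires V_DS ≥ V_GS − V_t = 1.32 V; 14.4 ≥ 1.32 ✓.

I_D ≈ 2.6 mA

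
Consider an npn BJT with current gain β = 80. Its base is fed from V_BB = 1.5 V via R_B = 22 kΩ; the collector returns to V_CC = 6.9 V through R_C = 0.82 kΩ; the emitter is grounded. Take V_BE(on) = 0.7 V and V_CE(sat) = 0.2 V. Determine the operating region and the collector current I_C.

active; I_C ≈ 2.9 mA

Assume active. Base-emitter loop: I_B = (V_BB − V_BE)/R_B = (1.5 − 0.7)/22 = 0.0364 mA.
I_C = β·I_B = 80×0.0364 = 2.91 mA.
V_CE = V_CC − I_C·R_C = 6.9 − 2.91×0.82 = 4.51 V > V_CE(sat), so the active-region assumption holds.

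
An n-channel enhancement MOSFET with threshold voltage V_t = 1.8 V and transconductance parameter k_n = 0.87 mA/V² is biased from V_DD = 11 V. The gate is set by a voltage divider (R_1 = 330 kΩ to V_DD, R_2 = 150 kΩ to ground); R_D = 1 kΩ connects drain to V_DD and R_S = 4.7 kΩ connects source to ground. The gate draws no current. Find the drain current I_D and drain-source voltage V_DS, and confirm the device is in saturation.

V_G = V_DD·R_2/(R_1+R_2) = 11×150/480 = 3.44 V.
Assume saturation: I_D = (k_n/2)(V_GS − V_t)² with V_GS = V_G − I_D·R_S = 3.44 − 4.7·I_D.
Substituting gives 9.61·I_D² − 7.7·I_D + 1.17 = 0, with roots I_D = 0.203 or 0.598 mA.
The root I_D = 0.598 mA gives V_GS = 0.628 V ≤ V_t, so take I_D = 0.203 mA.
Then V_GS = 2.48 V and V_DS = V_DD − I_D(R_D+R_S) = 11 − 0.203×5.7 = 9.84 V.
Saturation requires V_DS ≥ V_GS − V_t = 0.683 V; 9.84 ≥ 0.683 ✓.

I_D ≈ 0.2 mA, V_DS ≈ 9.8 V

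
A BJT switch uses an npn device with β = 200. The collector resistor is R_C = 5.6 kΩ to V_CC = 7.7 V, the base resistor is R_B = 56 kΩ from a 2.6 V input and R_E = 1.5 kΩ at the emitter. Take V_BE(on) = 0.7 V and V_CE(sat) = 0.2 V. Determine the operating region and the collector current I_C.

saturation; I_C ≈ 1.1 mA

Assume active: I_B = (2.6 − 0.7)/(56 + 201×1.5) = 0.00531 mA, I_C = β·I_B = 1.06 mA.
Then V_CE = 7.7 − 1.06×5.6 − 1.07×1.5 = 0.145 V < 0.2 V — the active assumption fails.
Re-solve with V_CE = 0.2 V. KCL at the emitter: V_E/R_E = (V_BB−0.7−V_E)/R_B + (V_CC−0.2−V_E)/R_C, giving V_E = 1.59 V.
I_C = (V_CC − 0.2 − V_E)/R_C = (7.5 − 1.59)/5.6 = 1.06 mA.
Check: I_B = (1.9 − 1.59)/56 = 0.00552 mA, and β·I_B = 1.1 mA > I_C, confirming saturation.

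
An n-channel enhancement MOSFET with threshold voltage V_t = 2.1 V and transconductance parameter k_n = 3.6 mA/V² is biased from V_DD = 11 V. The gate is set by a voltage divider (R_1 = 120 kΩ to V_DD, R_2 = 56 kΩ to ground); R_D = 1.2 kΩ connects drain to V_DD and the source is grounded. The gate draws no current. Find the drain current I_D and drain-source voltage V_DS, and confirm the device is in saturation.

I_D ≈ 3.5 mA, V_DS ≈ 6.8 V

V_G = V_DD·R_2/(R_1+R_2) = 11×56/176 = 3.5 V. With the source grounded, V_GS = V_G = 3.5 V.
Assume saturation: I_D = (k_n/2)(V_GS − V_t)² = (3.6/2)×(3.5 − 2.1)² = 1.8×1.4² = 3.53 mA.
V_DS = V_DD − I_D·R_D = 11 − 3.53×1.2 = 6.77 V.
Saturation requires V_DS ≥ V_GS − V_t = 1.4 V; 6.77 ≥ 1.4 ✓.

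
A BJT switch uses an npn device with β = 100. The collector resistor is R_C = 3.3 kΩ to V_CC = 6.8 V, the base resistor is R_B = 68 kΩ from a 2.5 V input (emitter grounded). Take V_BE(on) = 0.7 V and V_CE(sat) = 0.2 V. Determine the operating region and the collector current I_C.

Assume active: I_B = (2.5 − 0.7)/68 = 0.0265 mA, giving I_C = β·I_B = 2.65 mA.
But then V_CE = 6.8 − 2.65×3.3 = -1.94 V < V_CE(sat) = 0.2 V — impossible in the active region.
So the transistor is saturated. With V_CE = 0.2 V, I_C = (V_CC − 0.2)/R_C = 6.6/3.3 = 2 mA.
Check: β·I_B = 2.65 mA > I_C = 2 mA, confirming saturation.

saturation; I_C ≈ 2 mA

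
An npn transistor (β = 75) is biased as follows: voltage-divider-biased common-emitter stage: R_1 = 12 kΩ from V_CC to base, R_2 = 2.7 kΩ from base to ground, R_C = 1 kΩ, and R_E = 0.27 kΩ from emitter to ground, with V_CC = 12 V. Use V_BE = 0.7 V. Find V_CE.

Thevenize the base divider: V_Th = V_CC·R_2/(R_1+R_2) = 12×2.7/14.7 = 2.2 V, R_Th = R_1‖R_2 = 2.2 kΩ.
Base-emitter loop: V_Th = I_B·R_Th + V_BE + (β+1)I_B·R_E, so I_B = (2.2 − 0.7) / (2.2 + 76×0.27) = 0.0662 mA.
I_C = β·I_B = 75×0.0662 = 4.96 mA, and I_E = (β+1)I_B = 5.03 mA.
V_CE = V_CC − I_C·R_C − I_E·R_E = 12 − 4.96×1 − 5.03×0.27 = 5.68 V.
V_CE = 5.68 V > 0.2 V confirms active-region operation.

V_CE ≈ 5.7 V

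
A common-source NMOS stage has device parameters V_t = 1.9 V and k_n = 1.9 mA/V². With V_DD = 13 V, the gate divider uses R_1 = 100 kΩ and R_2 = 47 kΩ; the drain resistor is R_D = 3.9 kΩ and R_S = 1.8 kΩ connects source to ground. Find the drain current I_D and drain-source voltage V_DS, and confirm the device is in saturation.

I_D ≈ 0.76 mA, V_DS ≈ 8.7 V

V_G = V_DD·R_2/(R_1+R_2) = 13×47/147 = 4.16 V.
Assume saturation: I_D = (k_n/2)(V_GS − V_t)² with V_GS = V_G − I_D·R_S = 4.16 − 1.8·I_D.
Substituting gives 3.08·I_D² − 8.72·I_D + 4.84 = 0, with roots I_D = 0.758 or 2.07 mA.
The root I_D = 2.07 mA gives V_GS = 0.422 V ≤ V_t, so take I_D = 0.758 mA.
Then V_GS = 2.79 V and V_DS = V_DD − I_D(R_D+R_S) = 13 − 0.758×5.7 = 8.68 V.
Saturation requires V_DS ≥ V_GS − V_t = 0.893 V; 8.68 ≥ 0.893 ✓.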